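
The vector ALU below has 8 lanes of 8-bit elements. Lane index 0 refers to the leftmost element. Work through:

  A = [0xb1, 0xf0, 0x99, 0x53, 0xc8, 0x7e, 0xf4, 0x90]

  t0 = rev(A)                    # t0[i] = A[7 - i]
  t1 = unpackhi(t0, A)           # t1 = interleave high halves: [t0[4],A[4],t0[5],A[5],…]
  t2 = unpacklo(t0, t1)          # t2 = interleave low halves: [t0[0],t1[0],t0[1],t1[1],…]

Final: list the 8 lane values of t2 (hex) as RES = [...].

RES = [ 0x90  0x53  0xf4  0xc8  0x7e  0x99  0xc8  0x7e ]

t0 = [0x90, 0xf4, 0x7e, 0xc8, 0x53, 0x99, 0xf0, 0xb1]
t1 = [0x53, 0xc8, 0x99, 0x7e, 0xf0, 0xf4, 0xb1, 0x90]
t2 = [0x90, 0x53, 0xf4, 0xc8, 0x7e, 0x99, 0xc8, 0x7e]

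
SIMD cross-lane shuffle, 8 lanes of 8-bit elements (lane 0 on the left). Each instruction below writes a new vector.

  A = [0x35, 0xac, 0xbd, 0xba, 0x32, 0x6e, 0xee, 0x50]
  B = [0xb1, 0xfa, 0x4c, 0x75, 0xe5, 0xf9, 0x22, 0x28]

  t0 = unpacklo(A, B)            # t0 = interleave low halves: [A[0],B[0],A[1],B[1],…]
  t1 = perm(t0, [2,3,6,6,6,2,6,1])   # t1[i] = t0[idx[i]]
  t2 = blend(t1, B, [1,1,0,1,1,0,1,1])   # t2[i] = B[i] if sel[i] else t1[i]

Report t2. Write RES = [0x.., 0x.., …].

RES = [ 0xb1  0xfa  0xba  0x75  0xe5  0xac  0x22  0x28 ]

  t0: 35 b1 ac fa bd 4c ba 75
  t1: ac fa ba ba ba ac ba b1
  t2: b1 fa ba 75 e5 ac 22 28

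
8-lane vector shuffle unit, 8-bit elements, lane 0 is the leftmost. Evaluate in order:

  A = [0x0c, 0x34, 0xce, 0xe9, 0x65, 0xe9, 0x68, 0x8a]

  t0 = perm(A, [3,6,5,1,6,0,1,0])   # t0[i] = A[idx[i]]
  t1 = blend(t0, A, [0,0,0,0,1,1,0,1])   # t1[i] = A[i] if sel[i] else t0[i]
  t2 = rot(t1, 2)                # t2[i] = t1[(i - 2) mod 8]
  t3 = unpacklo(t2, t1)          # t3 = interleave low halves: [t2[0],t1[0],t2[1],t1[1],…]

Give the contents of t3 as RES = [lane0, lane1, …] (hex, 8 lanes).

RES = [0x34, 0xe9, 0x8a, 0x68, 0xe9, 0xe9, 0x68, 0x34]

  t0: e9 68 e9 34 68 0c 34 0c
  t1: e9 68 e9 34 65 e9 34 8a
  t2: 34 8a e9 68 e9 34 65 e9
  t3: 34 e9 8a 68 e9 e9 68 34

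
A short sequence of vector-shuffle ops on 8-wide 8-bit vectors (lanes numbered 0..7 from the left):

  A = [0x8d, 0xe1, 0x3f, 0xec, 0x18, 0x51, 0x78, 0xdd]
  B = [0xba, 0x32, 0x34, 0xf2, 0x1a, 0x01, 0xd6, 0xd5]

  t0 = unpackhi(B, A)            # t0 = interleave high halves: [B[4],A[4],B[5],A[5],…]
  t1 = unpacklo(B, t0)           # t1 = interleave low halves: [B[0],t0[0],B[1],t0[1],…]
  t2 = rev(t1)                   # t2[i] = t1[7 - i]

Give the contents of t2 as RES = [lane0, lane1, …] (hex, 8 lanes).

t0 = [0x1a, 0x18, 0x01, 0x51, 0xd6, 0x78, 0xd5, 0xdd]
t1 = [0xba, 0x1a, 0x32, 0x18, 0x34, 0x01, 0xf2, 0x51]
t2 = [0x51, 0xf2, 0x01, 0x34, 0x18, 0x32, 0x1a, 0xba]

RES = [ 0x51  0xf2  0x01  0x34  0x18  0x32  0x1a  0xba ]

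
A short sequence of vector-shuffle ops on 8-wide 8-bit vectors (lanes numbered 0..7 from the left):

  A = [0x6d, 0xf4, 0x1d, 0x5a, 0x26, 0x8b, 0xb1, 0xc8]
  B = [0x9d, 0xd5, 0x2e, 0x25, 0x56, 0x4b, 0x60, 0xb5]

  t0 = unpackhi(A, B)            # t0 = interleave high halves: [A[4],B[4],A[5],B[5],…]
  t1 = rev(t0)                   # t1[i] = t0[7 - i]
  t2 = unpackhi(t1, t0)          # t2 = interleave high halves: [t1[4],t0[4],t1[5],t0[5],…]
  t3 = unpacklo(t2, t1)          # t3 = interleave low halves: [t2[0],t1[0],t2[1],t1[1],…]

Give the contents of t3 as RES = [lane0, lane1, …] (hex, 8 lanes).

→ t0 |26|56|8b|4b|b1|60|c8|b5|
→ t1 |b5|c8|60|b1|4b|8b|56|26|
→ t2 |4b|b1|8b|60|56|c8|26|b5|
→ t3 |4b|b5|b1|c8|8b|60|60|b1|

RES = [0x4b, 0xb5, 0xb1, 0xc8, 0x8b, 0x60, 0x60, 0xb1]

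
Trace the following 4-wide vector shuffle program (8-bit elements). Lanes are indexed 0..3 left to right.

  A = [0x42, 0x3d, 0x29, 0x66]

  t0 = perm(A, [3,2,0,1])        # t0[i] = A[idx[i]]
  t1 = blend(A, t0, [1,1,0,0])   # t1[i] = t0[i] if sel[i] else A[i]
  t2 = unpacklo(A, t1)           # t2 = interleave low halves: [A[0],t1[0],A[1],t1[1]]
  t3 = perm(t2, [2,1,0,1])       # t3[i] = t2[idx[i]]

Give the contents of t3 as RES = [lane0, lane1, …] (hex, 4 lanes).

RES = [ 0x3d  0x66  0x42  0x66 ]

t0 = [0x66, 0x29, 0x42, 0x3d]
t1 = [0x66, 0x29, 0x29, 0x66]
t2 = [0x42, 0x66, 0x3d, 0x29]
t3 = [0x3d, 0x66, 0x42, 0x66]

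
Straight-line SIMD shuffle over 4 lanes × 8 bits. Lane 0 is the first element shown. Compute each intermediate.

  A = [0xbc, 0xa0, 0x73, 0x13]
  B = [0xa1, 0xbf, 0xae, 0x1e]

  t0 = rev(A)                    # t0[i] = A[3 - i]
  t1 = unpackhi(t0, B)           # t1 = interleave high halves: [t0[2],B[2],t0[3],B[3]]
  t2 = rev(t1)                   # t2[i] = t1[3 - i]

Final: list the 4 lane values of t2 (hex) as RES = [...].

RES = [0x1e, 0xbc, 0xae, 0xa0]

t0 = [0x13, 0x73, 0xa0, 0xbc]
t1 = [0xa0, 0xae, 0xbc, 0x1e]
t2 = [0x1e, 0xbc, 0xae, 0xa0]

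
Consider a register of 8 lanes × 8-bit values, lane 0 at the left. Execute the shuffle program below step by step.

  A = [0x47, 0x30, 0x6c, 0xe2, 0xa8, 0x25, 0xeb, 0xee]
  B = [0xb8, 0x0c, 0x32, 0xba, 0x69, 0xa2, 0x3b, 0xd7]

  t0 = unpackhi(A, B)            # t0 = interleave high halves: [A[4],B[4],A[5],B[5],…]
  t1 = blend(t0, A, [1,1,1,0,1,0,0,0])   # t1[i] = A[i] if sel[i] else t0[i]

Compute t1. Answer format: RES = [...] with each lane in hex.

→ t0 |a8|69|25|a2|eb|3b|ee|d7|
→ t1 |47|30|6c|a2|a8|3b|ee|d7|

RES = [ 0x47  0x30  0x6c  0xa2  0xa8  0x3b  0xee  0xd7 ]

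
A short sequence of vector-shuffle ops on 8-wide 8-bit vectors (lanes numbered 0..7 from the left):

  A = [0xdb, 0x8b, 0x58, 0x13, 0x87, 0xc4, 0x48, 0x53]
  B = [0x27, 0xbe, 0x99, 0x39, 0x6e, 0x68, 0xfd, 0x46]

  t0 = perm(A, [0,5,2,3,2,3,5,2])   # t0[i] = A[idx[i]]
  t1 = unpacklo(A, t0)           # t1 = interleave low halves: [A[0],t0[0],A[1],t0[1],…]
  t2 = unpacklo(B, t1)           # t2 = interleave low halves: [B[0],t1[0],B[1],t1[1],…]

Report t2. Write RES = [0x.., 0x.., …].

RES = [0x27, 0xdb, 0xbe, 0xdb, 0x99, 0x8b, 0x39, 0xc4]

t0 = [0xdb, 0xc4, 0x58, 0x13, 0x58, 0x13, 0xc4, 0x58]
t1 = [0xdb, 0xdb, 0x8b, 0xc4, 0x58, 0x58, 0x13, 0x13]
t2 = [0x27, 0xdb, 0xbe, 0xdb, 0x99, 0x8b, 0x39, 0xc4]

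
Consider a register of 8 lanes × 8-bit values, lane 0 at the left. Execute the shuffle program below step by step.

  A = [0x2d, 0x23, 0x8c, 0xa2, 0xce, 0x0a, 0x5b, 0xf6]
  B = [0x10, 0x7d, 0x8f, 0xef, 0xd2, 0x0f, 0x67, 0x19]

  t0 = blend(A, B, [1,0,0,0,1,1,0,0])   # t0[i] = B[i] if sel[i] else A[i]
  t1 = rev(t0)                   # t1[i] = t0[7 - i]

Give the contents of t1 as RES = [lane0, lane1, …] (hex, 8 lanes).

t0 = [0x10, 0x23, 0x8c, 0xa2, 0xd2, 0x0f, 0x5b, 0xf6]
t1 = [0xf6, 0x5b, 0x0f, 0xd2, 0xa2, 0x8c, 0x23, 0x10]

RES = [ 0xf6  0x5b  0x0f  0xd2  0xa2  0x8c  0x23  0x10 ]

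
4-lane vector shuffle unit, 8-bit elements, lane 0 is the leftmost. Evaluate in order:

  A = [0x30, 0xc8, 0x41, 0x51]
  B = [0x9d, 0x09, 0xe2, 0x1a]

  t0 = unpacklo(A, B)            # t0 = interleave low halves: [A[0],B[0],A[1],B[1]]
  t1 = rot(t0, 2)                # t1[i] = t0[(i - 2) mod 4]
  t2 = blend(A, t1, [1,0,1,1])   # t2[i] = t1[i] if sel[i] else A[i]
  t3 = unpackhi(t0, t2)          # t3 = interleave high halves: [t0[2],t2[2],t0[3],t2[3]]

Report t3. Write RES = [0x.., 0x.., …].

t0 = [0x30, 0x9d, 0xc8, 0x09]
t1 = [0xc8, 0x09, 0x30, 0x9d]
t2 = [0xc8, 0xc8, 0x30, 0x9d]
t3 = [0xc8, 0x30, 0x09, 0x9d]

RES = [0xc8, 0x30, 0x09, 0x9d]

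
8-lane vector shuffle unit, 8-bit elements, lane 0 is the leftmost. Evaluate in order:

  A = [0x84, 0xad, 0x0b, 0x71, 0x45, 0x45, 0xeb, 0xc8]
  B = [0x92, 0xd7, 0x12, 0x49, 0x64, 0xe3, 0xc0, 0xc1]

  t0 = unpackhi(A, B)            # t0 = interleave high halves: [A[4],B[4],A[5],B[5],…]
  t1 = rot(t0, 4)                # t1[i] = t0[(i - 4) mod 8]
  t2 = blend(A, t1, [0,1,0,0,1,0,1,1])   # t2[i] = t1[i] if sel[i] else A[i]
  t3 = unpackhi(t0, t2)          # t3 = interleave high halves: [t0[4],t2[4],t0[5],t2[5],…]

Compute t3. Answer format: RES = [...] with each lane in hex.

t0 = [0x45, 0x64, 0x45, 0xe3, 0xeb, 0xc0, 0xc8, 0xc1]
t1 = [0xeb, 0xc0, 0xc8, 0xc1, 0x45, 0x64, 0x45, 0xe3]
t2 = [0x84, 0xc0, 0x0b, 0x71, 0x45, 0x45, 0x45, 0xe3]
t3 = [0xeb, 0x45, 0xc0, 0x45, 0xc8, 0x45, 0xc1, 0xe3]

RES = [ 0xeb  0x45  0xc0  0x45  0xc8  0x45  0xc1  0xe3 ]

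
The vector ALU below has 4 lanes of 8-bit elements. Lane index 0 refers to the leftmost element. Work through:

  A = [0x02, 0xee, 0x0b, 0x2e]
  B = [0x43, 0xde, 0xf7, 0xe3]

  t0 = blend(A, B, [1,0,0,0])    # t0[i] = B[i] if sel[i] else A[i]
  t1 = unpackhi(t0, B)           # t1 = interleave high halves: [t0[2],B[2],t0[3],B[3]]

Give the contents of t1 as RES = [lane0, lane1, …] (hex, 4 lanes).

→ t0 |43|ee|0b|2e|
→ t1 |0b|f7|2e|e3|

RES = [ 0x0b  0xf7  0x2e  0xe3 ]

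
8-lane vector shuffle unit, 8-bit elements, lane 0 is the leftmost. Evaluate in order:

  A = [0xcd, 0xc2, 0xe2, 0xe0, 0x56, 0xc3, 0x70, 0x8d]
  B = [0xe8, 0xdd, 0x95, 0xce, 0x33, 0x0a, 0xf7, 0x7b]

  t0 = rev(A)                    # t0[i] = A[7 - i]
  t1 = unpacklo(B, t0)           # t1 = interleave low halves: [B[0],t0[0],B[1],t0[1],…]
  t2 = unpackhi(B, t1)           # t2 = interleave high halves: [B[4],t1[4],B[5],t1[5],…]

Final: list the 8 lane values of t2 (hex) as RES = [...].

RES = [0x33, 0x95, 0x0a, 0xc3, 0xf7, 0xce, 0x7b, 0x56]

→ t0 |8d|70|c3|56|e0|e2|c2|cd|
→ t1 |e8|8d|dd|70|95|c3|ce|56|
→ t2 |33|95|0a|c3|f7|ce|7b|56|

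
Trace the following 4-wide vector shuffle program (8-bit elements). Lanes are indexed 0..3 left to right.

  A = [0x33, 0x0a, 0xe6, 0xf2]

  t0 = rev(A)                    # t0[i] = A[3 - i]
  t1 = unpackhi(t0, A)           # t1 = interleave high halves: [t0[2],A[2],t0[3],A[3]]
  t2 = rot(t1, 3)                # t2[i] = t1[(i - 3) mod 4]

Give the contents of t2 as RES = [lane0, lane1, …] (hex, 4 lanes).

RES = [ 0xe6  0x33  0xf2  0x0a ]

  t0: f2 e6 0a 33
  t1: 0a e6 33 f2
  t2: e6 33 f2 0a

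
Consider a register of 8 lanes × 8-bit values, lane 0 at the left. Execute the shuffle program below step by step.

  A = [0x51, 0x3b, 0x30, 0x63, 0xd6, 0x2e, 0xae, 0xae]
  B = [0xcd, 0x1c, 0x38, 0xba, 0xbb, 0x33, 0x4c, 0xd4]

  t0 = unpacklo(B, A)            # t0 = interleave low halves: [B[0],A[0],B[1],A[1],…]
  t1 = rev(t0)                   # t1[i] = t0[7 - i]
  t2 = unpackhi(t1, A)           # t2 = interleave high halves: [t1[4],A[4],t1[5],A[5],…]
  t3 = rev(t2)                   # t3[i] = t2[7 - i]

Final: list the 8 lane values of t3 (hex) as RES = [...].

t0 = [0xcd, 0x51, 0x1c, 0x3b, 0x38, 0x30, 0xba, 0x63]
t1 = [0x63, 0xba, 0x30, 0x38, 0x3b, 0x1c, 0x51, 0xcd]
t2 = [0x3b, 0xd6, 0x1c, 0x2e, 0x51, 0xae, 0xcd, 0xae]
t3 = [0xae, 0xcd, 0xae, 0x51, 0x2e, 0x1c, 0xd6, 0x3b]

RES = [ 0xae  0xcd  0xae  0x51  0x2e  0x1c  0xd6  0x3b ]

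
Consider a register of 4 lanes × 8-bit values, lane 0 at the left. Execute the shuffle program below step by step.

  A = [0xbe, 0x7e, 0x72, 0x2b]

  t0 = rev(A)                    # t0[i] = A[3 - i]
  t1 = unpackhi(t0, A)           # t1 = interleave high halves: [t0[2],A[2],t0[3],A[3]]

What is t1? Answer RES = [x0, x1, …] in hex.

  t0: 2b 72 7e be
  t1: 7e 72 be 2b

RES = [0x7e, 0x72, 0xbe, 0x2b]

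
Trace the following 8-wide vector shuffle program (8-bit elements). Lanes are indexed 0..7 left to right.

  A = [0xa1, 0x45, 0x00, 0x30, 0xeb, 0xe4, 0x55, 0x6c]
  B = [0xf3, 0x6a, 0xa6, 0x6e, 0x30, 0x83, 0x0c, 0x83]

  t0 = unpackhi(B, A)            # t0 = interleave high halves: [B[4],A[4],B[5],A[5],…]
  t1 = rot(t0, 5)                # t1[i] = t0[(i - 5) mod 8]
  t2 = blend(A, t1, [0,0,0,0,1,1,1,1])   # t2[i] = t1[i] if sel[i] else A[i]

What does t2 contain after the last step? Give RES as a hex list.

→ t0 |30|eb|83|e4|0c|55|83|6c|
→ t1 |e4|0c|55|83|6c|30|eb|83|
→ t2 |a1|45|00|30|6c|30|eb|83|

RES = [ 0xa1  0x45  0x00  0x30  0x6c  0x30  0xeb  0x83 ]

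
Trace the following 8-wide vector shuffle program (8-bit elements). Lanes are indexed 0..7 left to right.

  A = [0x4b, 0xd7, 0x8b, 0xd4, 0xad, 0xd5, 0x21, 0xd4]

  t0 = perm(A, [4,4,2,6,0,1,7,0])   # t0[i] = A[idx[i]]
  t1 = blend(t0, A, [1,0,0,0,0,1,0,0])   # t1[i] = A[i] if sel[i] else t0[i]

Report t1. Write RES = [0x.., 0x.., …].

t0 = [0xad, 0xad, 0x8b, 0x21, 0x4b, 0xd7, 0xd4, 0x4b]
t1 = [0x4b, 0xad, 0x8b, 0x21, 0x4b, 0xd5, 0xd4, 0x4b]

RES = [0x4b, 0xad, 0x8b, 0x21, 0x4b, 0xd5, 0xd4, 0x4b]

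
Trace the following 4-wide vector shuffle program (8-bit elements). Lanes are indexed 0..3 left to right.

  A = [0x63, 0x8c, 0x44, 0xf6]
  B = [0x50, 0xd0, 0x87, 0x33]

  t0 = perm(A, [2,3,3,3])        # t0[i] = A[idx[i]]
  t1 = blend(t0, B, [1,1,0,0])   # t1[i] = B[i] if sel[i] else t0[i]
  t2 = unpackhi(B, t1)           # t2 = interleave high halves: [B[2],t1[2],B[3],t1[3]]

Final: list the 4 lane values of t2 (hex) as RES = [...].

RES = [ 0x87  0xf6  0x33  0xf6 ]

t0 = [0x44, 0xf6, 0xf6, 0xf6]
t1 = [0x50, 0xd0, 0xf6, 0xf6]
t2 = [0x87, 0xf6, 0x33, 0xf6]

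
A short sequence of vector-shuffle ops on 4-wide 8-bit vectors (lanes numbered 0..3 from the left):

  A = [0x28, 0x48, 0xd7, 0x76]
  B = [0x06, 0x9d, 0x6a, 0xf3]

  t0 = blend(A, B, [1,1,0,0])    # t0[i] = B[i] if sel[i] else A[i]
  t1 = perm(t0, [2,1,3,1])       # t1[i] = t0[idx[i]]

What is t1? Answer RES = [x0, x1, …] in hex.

RES = [ 0xd7  0x9d  0x76  0x9d ]

→ t0 |06|9d|d7|76|
→ t1 |d7|9d|76|9d|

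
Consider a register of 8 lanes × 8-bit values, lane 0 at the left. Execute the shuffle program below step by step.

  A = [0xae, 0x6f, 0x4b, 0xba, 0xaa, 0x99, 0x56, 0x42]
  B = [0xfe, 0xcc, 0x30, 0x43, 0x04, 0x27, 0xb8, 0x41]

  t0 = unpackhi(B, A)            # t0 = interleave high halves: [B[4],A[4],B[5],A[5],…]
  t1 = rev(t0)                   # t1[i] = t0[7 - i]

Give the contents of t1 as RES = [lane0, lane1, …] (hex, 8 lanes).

  t0: 04 aa 27 99 b8 56 41 42
  t1: 42 41 56 b8 99 27 aa 04

RES = [0x42, 0x41, 0x56, 0xb8, 0x99, 0x27, 0xaa, 0x04]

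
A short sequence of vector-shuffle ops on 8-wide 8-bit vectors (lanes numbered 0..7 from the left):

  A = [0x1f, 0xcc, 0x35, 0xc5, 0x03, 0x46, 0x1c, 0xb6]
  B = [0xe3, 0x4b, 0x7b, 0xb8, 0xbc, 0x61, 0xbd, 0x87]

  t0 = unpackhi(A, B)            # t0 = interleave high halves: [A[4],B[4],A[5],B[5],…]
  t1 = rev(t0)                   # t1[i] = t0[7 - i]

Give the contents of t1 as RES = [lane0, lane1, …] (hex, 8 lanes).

→ t0 |03|bc|46|61|1c|bd|b6|87|
→ t1 |87|b6|bd|1c|61|46|bc|03|

RES = [ 0x87  0xb6  0xbd  0x1c  0x61  0x46  0xbc  0x03 ]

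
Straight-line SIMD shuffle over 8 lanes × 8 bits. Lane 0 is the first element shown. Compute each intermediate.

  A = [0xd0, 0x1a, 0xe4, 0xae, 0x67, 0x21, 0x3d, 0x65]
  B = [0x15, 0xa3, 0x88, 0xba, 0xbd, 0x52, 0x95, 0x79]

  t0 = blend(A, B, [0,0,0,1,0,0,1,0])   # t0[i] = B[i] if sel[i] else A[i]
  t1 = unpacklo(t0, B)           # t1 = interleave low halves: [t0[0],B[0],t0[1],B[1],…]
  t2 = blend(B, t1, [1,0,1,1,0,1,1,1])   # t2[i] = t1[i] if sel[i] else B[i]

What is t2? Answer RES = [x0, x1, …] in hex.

RES = [ 0xd0  0xa3  0x1a  0xa3  0xbd  0x88  0xba  0xba ]

t0 = [0xd0, 0x1a, 0xe4, 0xba, 0x67, 0x21, 0x95, 0x65]
t1 = [0xd0, 0x15, 0x1a, 0xa3, 0xe4, 0x88, 0xba, 0xba]
t2 = [0xd0, 0xa3, 0x1a, 0xa3, 0xbd, 0x88, 0xba, 0xba]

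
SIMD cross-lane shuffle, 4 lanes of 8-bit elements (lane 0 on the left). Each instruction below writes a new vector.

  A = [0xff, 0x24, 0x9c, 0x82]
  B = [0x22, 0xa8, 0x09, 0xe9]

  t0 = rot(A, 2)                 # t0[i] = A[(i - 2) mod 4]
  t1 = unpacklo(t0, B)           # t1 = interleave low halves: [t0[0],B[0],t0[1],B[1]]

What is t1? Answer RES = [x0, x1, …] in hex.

RES = [ 0x9c  0x22  0x82  0xa8 ]

→ t0 |9c|82|ff|24|
→ t1 |9c|22|82|a8|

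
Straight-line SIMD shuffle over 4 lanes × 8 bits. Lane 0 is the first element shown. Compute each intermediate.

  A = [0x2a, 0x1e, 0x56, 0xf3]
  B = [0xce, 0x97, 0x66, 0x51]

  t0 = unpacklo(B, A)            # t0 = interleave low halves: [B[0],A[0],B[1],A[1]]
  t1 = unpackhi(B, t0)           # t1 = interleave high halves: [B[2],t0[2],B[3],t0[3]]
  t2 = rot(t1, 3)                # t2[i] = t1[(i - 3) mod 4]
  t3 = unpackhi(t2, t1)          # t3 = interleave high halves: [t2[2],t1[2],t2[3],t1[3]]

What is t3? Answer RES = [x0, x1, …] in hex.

  t0: ce 2a 97 1e
  t1: 66 97 51 1e
  t2: 97 51 1e 66
  t3: 1e 51 66 1e

RES = [ 0x1e  0x51  0x66  0x1e ]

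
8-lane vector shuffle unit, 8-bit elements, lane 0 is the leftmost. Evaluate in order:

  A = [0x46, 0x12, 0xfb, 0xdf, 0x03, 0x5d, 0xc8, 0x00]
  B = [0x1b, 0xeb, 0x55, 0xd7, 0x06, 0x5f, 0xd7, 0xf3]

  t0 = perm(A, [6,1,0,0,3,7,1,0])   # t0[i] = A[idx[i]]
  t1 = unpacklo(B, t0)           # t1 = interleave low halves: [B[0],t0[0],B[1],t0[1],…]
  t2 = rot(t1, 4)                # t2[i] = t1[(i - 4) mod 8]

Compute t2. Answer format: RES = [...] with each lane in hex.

RES = [ 0x55  0x46  0xd7  0x46  0x1b  0xc8  0xeb  0x12 ]

  t0: c8 12 46 46 df 00 12 46
  t1: 1b c8 eb 12 55 46 d7 46
  t2: 55 46 d7 46 1b c8 eb 12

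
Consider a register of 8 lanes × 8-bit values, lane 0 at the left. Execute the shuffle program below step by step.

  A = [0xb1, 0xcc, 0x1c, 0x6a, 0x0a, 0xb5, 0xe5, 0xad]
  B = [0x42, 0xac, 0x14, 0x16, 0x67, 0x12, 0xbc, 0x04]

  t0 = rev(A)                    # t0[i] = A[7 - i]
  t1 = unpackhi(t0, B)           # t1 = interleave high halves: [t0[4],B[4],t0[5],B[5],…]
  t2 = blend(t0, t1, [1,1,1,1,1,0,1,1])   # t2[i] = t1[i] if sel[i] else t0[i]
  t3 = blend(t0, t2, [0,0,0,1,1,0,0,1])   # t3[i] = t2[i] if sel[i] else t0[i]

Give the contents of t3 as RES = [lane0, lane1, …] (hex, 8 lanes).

RES = [0xad, 0xe5, 0xb5, 0x12, 0xcc, 0x1c, 0xcc, 0x04]

  t0: ad e5 b5 0a 6a 1c cc b1
  t1: 6a 67 1c 12 cc bc b1 04
  t2: 6a 67 1c 12 cc 1c b1 04
  t3: ad e5 b5 12 cc 1c cc 04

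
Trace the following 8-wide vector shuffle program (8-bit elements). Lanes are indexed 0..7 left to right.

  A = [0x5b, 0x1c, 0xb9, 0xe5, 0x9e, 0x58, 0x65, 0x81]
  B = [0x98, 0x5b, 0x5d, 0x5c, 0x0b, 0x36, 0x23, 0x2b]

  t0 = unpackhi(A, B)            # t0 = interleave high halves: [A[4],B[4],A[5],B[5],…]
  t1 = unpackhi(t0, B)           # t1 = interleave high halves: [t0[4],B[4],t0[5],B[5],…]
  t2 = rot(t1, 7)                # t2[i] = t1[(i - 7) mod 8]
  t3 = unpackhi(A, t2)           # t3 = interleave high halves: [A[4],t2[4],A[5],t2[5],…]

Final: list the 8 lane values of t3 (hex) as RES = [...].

  t0: 9e 0b 58 36 65 23 81 2b
  t1: 65 0b 23 36 81 23 2b 2b
  t2: 0b 23 36 81 23 2b 2b 65
  t3: 9e 23 58 2b 65 2b 81 65

RES = [0x9e, 0x23, 0x58, 0x2b, 0x65, 0x2b, 0x81, 0x65]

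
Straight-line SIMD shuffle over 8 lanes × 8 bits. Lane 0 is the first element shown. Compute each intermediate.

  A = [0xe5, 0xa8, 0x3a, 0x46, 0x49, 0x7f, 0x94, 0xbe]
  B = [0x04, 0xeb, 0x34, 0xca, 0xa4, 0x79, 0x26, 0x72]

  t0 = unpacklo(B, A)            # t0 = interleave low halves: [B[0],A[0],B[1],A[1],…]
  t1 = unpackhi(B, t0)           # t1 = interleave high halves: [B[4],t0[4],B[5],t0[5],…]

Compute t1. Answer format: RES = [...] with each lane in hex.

  t0: 04 e5 eb a8 34 3a ca 46
  t1: a4 34 79 3a 26 ca 72 46

RES = [0xa4, 0x34, 0x79, 0x3a, 0x26, 0xca, 0x72, 0x46]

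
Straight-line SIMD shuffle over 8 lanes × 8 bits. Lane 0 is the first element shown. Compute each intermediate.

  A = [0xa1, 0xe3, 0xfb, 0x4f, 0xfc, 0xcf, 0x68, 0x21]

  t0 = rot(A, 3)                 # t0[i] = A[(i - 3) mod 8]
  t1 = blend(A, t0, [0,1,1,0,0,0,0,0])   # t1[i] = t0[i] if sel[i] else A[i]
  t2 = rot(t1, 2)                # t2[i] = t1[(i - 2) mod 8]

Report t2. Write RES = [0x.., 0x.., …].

RES = [ 0x68  0x21  0xa1  0x68  0x21  0x4f  0xfc  0xcf ]

→ t0 |cf|68|21|a1|e3|fb|4f|fc|
→ t1 |a1|68|21|4f|fc|cf|68|21|
→ t2 |68|21|a1|68|21|4f|fc|cf|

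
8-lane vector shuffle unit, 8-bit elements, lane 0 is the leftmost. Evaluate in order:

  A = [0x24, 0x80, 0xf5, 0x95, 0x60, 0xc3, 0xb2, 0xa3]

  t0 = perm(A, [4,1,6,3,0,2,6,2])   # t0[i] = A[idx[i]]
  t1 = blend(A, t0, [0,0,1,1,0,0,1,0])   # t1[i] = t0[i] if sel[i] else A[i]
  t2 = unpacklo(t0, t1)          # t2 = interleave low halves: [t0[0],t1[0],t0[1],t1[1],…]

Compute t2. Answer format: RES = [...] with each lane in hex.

RES = [ 0x60  0x24  0x80  0x80  0xb2  0xb2  0x95  0x95 ]

→ t0 |60|80|b2|95|24|f5|b2|f5|
→ t1 |24|80|b2|95|60|c3|b2|a3|
→ t2 |60|24|80|80|b2|b2|95|95|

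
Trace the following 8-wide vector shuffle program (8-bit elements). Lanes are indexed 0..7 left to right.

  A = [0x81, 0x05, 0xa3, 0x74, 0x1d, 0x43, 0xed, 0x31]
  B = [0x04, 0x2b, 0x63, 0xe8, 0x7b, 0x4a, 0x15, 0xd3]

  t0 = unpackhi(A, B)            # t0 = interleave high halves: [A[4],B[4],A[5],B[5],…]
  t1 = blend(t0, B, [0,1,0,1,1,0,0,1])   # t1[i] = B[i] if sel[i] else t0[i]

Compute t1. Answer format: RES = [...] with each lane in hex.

  t0: 1d 7b 43 4a ed 15 31 d3
  t1: 1d 2b 43 e8 7b 15 31 d3

RES = [ 0x1d  0x2b  0x43  0xe8  0x7b  0x15  0x31  0xd3 ]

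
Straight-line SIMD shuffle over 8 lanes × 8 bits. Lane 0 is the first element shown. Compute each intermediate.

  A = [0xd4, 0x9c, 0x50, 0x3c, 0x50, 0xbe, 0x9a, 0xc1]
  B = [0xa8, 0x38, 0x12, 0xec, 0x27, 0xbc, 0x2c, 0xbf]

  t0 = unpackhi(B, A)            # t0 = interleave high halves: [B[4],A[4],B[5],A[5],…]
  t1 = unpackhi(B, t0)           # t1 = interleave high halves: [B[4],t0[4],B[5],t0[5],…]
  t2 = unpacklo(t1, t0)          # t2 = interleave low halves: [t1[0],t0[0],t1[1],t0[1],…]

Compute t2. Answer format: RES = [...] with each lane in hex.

→ t0 |27|50|bc|be|2c|9a|bf|c1|
→ t1 |27|2c|bc|9a|2c|bf|bf|c1|
→ t2 |27|27|2c|50|bc|bc|9a|be|

RES = [ 0x27  0x27  0x2c  0x50  0xbc  0xbc  0x9a  0xbe ]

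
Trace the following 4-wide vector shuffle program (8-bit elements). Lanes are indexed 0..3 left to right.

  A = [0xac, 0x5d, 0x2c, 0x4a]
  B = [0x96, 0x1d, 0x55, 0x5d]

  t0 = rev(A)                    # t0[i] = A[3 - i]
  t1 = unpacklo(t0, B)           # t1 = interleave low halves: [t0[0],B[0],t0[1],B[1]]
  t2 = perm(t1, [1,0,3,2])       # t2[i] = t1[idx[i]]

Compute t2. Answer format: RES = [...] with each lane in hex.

RES = [0x96, 0x4a, 0x1d, 0x2c]

t0 = [0x4a, 0x2c, 0x5d, 0xac]
t1 = [0x4a, 0x96, 0x2c, 0x1d]
t2 = [0x96, 0x4a, 0x1d, 0x2c]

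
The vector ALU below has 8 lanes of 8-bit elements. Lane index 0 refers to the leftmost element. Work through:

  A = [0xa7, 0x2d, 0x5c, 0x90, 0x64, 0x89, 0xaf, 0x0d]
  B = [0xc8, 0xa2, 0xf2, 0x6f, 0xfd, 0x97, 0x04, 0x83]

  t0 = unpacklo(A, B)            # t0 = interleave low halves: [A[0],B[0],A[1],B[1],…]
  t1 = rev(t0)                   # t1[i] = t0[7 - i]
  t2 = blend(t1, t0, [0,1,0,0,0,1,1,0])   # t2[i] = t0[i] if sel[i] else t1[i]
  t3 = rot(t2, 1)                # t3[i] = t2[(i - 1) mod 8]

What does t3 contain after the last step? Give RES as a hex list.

→ t0 |a7|c8|2d|a2|5c|f2|90|6f|
→ t1 |6f|90|f2|5c|a2|2d|c8|a7|
→ t2 |6f|c8|f2|5c|a2|f2|90|a7|
→ t3 |a7|6f|c8|f2|5c|a2|f2|90|

RES = [0xa7, 0x6f, 0xc8, 0xf2, 0x5c, 0xa2, 0xf2, 0x90]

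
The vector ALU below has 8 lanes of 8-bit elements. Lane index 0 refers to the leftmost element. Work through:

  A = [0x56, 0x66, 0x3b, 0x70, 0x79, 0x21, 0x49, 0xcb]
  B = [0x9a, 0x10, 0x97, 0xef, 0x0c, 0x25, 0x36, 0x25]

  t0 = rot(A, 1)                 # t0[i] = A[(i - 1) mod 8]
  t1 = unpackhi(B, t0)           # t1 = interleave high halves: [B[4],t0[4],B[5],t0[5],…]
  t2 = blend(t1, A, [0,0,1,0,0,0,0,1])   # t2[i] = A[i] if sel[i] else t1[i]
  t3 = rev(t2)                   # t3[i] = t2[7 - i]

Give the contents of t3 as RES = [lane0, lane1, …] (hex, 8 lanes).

RES = [0xcb, 0x25, 0x21, 0x36, 0x79, 0x3b, 0x70, 0x0c]

t0 = [0xcb, 0x56, 0x66, 0x3b, 0x70, 0x79, 0x21, 0x49]
t1 = [0x0c, 0x70, 0x25, 0x79, 0x36, 0x21, 0x25, 0x49]
t2 = [0x0c, 0x70, 0x3b, 0x79, 0x36, 0x21, 0x25, 0xcb]
t3 = [0xcb, 0x25, 0x21, 0x36, 0x79, 0x3b, 0x70, 0x0c]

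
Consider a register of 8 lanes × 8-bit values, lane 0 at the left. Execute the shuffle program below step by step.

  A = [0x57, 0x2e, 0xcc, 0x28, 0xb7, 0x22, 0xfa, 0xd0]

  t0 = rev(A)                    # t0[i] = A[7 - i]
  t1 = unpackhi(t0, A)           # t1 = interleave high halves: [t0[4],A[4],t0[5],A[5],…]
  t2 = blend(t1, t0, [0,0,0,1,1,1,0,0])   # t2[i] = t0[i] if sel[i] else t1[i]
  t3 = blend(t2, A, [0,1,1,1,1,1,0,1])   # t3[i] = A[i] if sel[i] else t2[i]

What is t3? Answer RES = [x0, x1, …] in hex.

t0 = [0xd0, 0xfa, 0x22, 0xb7, 0x28, 0xcc, 0x2e, 0x57]
t1 = [0x28, 0xb7, 0xcc, 0x22, 0x2e, 0xfa, 0x57, 0xd0]
t2 = [0x28, 0xb7, 0xcc, 0xb7, 0x28, 0xcc, 0x57, 0xd0]
t3 = [0x28, 0x2e, 0xcc, 0x28, 0xb7, 0x22, 0x57, 0xd0]

RES = [0x28, 0x2e, 0xcc, 0x28, 0xb7, 0x22, 0x57, 0xd0]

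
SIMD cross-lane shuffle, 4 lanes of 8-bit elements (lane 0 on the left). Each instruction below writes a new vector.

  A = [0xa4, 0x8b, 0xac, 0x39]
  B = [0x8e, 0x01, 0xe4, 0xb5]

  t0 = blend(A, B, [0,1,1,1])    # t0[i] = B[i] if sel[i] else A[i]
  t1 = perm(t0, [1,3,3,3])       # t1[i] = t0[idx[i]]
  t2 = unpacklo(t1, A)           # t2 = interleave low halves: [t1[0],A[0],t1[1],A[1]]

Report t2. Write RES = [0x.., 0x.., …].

  t0: a4 01 e4 b5
  t1: 01 b5 b5 b5
  t2: 01 a4 b5 8b

RES = [0x01, 0xa4, 0xb5, 0x8b]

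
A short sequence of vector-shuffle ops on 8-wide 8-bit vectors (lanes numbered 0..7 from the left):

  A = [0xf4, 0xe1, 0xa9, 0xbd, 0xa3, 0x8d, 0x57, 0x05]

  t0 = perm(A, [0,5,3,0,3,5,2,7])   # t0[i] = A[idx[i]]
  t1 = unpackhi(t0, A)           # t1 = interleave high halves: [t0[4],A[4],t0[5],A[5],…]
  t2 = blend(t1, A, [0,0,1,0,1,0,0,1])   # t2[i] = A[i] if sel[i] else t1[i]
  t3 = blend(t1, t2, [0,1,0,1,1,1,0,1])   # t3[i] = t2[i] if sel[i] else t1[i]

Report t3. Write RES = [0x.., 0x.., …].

RES = [ 0xbd  0xa3  0x8d  0x8d  0xa3  0x57  0x05  0x05 ]

t0 = [0xf4, 0x8d, 0xbd, 0xf4, 0xbd, 0x8d, 0xa9, 0x05]
t1 = [0xbd, 0xa3, 0x8d, 0x8d, 0xa9, 0x57, 0x05, 0x05]
t2 = [0xbd, 0xa3, 0xa9, 0x8d, 0xa3, 0x57, 0x05, 0x05]
t3 = [0xbd, 0xa3, 0x8d, 0x8d, 0xa3, 0x57, 0x05, 0x05]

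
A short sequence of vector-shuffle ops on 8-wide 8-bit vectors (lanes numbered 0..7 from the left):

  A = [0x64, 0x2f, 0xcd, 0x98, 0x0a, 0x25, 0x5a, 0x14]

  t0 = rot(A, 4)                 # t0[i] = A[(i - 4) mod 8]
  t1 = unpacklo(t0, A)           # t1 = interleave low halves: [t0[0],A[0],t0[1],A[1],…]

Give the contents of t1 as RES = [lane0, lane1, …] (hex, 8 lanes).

RES = [ 0x0a  0x64  0x25  0x2f  0x5a  0xcd  0x14  0x98 ]

  t0: 0a 25 5a 14 64 2f cd 98
  t1: 0a 64 25 2f 5a cd 14 98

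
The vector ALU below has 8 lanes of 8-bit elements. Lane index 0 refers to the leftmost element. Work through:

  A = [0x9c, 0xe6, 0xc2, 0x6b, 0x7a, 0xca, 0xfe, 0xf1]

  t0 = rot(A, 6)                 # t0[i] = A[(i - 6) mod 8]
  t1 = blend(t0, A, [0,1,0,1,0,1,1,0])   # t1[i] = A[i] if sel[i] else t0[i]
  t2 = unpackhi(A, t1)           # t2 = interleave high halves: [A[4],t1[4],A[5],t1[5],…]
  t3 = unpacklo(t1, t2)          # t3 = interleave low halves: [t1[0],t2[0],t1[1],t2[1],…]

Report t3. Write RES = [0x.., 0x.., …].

→ t0 |c2|6b|7a|ca|fe|f1|9c|e6|
→ t1 |c2|e6|7a|6b|fe|ca|fe|e6|
→ t2 |7a|fe|ca|ca|fe|fe|f1|e6|
→ t3 |c2|7a|e6|fe|7a|ca|6b|ca|

RES = [0xc2, 0x7a, 0xe6, 0xfe, 0x7a, 0xca, 0x6b, 0xca]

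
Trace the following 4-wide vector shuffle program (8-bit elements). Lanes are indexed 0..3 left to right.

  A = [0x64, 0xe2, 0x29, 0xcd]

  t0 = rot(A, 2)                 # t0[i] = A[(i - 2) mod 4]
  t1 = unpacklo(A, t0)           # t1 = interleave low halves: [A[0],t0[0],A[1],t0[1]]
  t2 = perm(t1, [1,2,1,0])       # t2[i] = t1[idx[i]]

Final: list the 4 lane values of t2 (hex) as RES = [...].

RES = [0x29, 0xe2, 0x29, 0x64]

→ t0 |29|cd|64|e2|
→ t1 |64|29|e2|cd|
→ t2 |29|e2|29|64|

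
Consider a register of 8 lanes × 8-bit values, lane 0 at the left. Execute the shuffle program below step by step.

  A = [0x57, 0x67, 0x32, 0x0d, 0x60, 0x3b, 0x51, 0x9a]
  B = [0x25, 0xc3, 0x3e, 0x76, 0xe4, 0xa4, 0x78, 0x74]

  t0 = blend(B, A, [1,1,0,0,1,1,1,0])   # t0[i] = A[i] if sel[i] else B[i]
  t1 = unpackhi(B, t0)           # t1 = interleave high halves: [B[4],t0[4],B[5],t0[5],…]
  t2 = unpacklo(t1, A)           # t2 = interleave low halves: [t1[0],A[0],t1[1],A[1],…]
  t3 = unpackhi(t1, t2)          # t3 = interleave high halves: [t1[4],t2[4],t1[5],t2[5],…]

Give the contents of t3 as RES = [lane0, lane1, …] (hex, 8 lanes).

t0 = [0x57, 0x67, 0x3e, 0x76, 0x60, 0x3b, 0x51, 0x74]
t1 = [0xe4, 0x60, 0xa4, 0x3b, 0x78, 0x51, 0x74, 0x74]
t2 = [0xe4, 0x57, 0x60, 0x67, 0xa4, 0x32, 0x3b, 0x0d]
t3 = [0x78, 0xa4, 0x51, 0x32, 0x74, 0x3b, 0x74, 0x0d]

RES = [0x78, 0xa4, 0x51, 0x32, 0x74, 0x3b, 0x74, 0x0d]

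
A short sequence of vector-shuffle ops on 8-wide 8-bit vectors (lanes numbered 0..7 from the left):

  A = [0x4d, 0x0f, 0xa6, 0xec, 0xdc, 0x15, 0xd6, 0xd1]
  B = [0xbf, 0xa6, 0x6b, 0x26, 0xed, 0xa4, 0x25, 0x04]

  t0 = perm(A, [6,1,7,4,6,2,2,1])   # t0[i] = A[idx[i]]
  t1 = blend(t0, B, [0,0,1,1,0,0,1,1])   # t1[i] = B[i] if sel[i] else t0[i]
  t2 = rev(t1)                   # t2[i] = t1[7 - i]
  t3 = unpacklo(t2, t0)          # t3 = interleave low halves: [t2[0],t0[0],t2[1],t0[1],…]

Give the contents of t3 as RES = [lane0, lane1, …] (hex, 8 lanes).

  t0: d6 0f d1 dc d6 a6 a6 0f
  t1: d6 0f 6b 26 d6 a6 25 04
  t2: 04 25 a6 d6 26 6b 0f d6
  t3: 04 d6 25 0f a6 d1 d6 dc

RES = [ 0x04  0xd6  0x25  0x0f  0xa6  0xd1  0xd6  0xdc ]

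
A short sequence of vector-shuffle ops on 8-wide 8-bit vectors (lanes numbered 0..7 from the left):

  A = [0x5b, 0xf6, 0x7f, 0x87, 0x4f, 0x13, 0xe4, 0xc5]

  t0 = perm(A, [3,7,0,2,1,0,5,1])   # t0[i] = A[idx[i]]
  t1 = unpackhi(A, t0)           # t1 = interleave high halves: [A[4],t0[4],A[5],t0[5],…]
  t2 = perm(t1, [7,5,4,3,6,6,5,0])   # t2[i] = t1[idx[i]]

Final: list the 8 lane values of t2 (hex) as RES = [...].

RES = [0xf6, 0x13, 0xe4, 0x5b, 0xc5, 0xc5, 0x13, 0x4f]

→ t0 |87|c5|5b|7f|f6|5b|13|f6|
→ t1 |4f|f6|13|5b|e4|13|c5|f6|
→ t2 |f6|13|e4|5b|c5|c5|13|4f|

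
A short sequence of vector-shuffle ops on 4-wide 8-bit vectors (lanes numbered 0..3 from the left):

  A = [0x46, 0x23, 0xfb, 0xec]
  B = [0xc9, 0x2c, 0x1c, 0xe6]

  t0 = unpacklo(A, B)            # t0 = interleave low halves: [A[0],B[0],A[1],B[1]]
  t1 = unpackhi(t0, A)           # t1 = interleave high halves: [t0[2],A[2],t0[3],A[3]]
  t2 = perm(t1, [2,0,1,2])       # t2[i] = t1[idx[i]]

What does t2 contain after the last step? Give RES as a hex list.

RES = [ 0x2c  0x23  0xfb  0x2c ]

→ t0 |46|c9|23|2c|
→ t1 |23|fb|2c|ec|
→ t2 |2c|23|fb|2c|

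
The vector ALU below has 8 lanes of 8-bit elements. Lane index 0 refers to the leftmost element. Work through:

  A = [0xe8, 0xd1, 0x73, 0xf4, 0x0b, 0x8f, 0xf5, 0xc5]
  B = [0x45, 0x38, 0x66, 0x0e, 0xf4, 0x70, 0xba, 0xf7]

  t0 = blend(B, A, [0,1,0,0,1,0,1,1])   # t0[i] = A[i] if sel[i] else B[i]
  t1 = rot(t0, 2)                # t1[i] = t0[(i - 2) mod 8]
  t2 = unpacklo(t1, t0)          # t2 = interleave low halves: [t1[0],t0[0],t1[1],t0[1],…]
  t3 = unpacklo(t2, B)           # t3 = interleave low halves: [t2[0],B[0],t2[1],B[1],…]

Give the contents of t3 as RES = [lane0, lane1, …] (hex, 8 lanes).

t0 = [0x45, 0xd1, 0x66, 0x0e, 0x0b, 0x70, 0xf5, 0xc5]
t1 = [0xf5, 0xc5, 0x45, 0xd1, 0x66, 0x0e, 0x0b, 0x70]
t2 = [0xf5, 0x45, 0xc5, 0xd1, 0x45, 0x66, 0xd1, 0x0e]
t3 = [0xf5, 0x45, 0x45, 0x38, 0xc5, 0x66, 0xd1, 0x0e]

RES = [0xf5, 0x45, 0x45, 0x38, 0xc5, 0x66, 0xd1, 0x0e]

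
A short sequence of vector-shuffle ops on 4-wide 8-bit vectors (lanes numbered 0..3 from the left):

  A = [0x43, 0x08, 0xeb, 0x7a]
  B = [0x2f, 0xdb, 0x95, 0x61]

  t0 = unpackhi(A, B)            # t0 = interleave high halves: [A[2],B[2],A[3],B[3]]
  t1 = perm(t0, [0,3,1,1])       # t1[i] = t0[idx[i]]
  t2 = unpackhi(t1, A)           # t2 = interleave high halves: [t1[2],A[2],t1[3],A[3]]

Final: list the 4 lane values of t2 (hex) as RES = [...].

t0 = [0xeb, 0x95, 0x7a, 0x61]
t1 = [0xeb, 0x61, 0x95, 0x95]
t2 = [0x95, 0xeb, 0x95, 0x7a]

RES = [0x95, 0xeb, 0x95, 0x7a]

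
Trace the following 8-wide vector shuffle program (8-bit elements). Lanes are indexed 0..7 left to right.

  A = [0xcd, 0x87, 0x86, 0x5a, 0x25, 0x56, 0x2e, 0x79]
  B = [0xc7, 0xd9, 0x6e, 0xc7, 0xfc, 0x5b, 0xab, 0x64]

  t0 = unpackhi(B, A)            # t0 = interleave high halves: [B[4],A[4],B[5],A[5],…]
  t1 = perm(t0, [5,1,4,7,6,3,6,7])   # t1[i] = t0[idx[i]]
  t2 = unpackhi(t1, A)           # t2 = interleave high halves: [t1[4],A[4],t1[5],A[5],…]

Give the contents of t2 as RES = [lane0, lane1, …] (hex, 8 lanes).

RES = [0x64, 0x25, 0x56, 0x56, 0x64, 0x2e, 0x79, 0x79]

  t0: fc 25 5b 56 ab 2e 64 79
  t1: 2e 25 ab 79 64 56 64 79
  t2: 64 25 56 56 64 2e 79 79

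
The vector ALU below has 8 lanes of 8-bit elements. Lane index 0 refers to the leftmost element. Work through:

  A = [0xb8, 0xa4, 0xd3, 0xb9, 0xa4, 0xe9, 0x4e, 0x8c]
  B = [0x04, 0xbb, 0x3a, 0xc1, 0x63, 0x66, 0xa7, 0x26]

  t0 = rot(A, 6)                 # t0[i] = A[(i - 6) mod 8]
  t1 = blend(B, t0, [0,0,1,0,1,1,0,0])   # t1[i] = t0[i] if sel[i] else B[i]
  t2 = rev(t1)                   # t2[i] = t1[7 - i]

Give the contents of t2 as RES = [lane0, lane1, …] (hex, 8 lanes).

→ t0 |d3|b9|a4|e9|4e|8c|b8|a4|
→ t1 |04|bb|a4|c1|4e|8c|a7|26|
→ t2 |26|a7|8c|4e|c1|a4|bb|04|

RES = [ 0x26  0xa7  0x8c  0x4e  0xc1  0xa4  0xbb  0x04 ]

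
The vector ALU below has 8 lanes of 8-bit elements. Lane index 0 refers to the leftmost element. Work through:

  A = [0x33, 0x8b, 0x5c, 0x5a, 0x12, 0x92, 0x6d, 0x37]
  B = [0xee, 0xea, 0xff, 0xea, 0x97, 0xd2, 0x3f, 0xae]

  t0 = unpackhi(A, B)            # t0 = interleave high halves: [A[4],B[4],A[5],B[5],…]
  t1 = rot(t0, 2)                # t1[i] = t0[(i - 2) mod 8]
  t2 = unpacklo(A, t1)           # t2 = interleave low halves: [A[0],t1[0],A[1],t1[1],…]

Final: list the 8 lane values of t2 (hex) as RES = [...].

RES = [ 0x33  0x37  0x8b  0xae  0x5c  0x12  0x5a  0x97 ]

  t0: 12 97 92 d2 6d 3f 37 ae
  t1: 37 ae 12 97 92 d2 6d 3f
  t2: 33 37 8b ae 5c 12 5a 97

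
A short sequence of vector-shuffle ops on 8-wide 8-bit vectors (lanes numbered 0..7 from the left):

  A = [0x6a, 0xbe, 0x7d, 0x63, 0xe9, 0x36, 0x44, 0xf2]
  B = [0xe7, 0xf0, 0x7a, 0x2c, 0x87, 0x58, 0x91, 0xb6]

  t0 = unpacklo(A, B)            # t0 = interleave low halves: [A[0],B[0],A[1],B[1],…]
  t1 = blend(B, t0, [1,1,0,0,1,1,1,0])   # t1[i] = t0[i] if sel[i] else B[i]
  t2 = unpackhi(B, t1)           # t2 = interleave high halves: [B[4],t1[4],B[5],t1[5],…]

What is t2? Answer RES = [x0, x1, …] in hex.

  t0: 6a e7 be f0 7d 7a 63 2c
  t1: 6a e7 7a 2c 7d 7a 63 b6
  t2: 87 7d 58 7a 91 63 b6 b6

RES = [ 0x87  0x7d  0x58  0x7a  0x91  0x63  0xb6  0xb6 ]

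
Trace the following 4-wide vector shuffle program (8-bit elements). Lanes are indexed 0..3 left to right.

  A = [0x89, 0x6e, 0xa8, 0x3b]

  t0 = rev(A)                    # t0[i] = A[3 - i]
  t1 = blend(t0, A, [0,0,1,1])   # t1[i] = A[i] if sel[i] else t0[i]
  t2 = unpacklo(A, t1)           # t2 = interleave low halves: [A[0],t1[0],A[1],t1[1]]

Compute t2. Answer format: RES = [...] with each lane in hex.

RES = [ 0x89  0x3b  0x6e  0xa8 ]

t0 = [0x3b, 0xa8, 0x6e, 0x89]
t1 = [0x3b, 0xa8, 0xa8, 0x3b]
t2 = [0x89, 0x3b, 0x6e, 0xa8]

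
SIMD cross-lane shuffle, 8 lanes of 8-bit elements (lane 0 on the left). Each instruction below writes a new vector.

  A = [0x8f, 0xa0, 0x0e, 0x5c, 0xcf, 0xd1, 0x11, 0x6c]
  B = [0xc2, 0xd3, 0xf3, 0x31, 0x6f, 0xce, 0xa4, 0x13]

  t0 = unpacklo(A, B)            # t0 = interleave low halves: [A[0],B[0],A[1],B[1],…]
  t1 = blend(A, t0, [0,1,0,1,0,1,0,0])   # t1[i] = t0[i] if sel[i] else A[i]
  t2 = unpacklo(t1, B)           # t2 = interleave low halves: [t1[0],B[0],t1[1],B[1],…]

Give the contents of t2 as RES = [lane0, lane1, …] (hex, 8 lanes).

RES = [ 0x8f  0xc2  0xc2  0xd3  0x0e  0xf3  0xd3  0x31 ]

→ t0 |8f|c2|a0|d3|0e|f3|5c|31|
→ t1 |8f|c2|0e|d3|cf|f3|11|6c|
→ t2 |8f|c2|c2|d3|0e|f3|d3|31|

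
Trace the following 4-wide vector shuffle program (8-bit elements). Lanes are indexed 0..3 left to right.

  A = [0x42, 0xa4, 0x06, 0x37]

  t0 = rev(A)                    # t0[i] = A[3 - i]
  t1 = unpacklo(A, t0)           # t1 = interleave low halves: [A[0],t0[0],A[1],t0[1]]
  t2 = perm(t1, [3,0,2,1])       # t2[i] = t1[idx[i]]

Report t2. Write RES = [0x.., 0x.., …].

RES = [0x06, 0x42, 0xa4, 0x37]

t0 = [0x37, 0x06, 0xa4, 0x42]
t1 = [0x42, 0x37, 0xa4, 0x06]
t2 = [0x06, 0x42, 0xa4, 0x37]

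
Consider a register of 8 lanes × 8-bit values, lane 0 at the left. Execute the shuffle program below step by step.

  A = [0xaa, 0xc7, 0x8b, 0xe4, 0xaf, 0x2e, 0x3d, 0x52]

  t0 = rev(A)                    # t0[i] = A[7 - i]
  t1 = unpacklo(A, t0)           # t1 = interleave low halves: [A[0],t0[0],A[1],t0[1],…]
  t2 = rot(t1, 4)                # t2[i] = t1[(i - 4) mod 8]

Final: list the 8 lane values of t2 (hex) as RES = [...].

RES = [ 0x8b  0x2e  0xe4  0xaf  0xaa  0x52  0xc7  0x3d ]

  t0: 52 3d 2e af e4 8b c7 aa
  t1: aa 52 c7 3d 8b 2e e4 af
  t2: 8b 2e e4 af aa 52 c7 3d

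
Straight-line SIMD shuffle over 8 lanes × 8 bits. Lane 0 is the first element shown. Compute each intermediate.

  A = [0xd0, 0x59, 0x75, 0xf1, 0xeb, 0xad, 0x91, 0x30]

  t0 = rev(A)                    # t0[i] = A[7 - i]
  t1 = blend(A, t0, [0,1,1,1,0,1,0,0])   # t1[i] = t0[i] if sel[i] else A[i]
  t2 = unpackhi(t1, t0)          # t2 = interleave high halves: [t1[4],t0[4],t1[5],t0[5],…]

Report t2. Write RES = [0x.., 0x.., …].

→ t0 |30|91|ad|eb|f1|75|59|d0|
→ t1 |d0|91|ad|eb|eb|75|91|30|
→ t2 |eb|f1|75|75|91|59|30|d0|

RES = [ 0xeb  0xf1  0x75  0x75  0x91  0x59  0x30  0xd0 ]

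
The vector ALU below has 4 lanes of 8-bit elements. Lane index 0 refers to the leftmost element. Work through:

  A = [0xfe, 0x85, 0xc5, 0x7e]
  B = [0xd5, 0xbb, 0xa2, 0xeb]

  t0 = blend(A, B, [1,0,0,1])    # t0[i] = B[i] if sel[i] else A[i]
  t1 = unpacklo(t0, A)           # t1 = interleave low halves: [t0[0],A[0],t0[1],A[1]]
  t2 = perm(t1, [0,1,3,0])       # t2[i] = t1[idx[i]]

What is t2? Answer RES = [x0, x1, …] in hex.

t0 = [0xd5, 0x85, 0xc5, 0xeb]
t1 = [0xd5, 0xfe, 0x85, 0x85]
t2 = [0xd5, 0xfe, 0x85, 0xd5]

RES = [ 0xd5  0xfe  0x85  0xd5 ]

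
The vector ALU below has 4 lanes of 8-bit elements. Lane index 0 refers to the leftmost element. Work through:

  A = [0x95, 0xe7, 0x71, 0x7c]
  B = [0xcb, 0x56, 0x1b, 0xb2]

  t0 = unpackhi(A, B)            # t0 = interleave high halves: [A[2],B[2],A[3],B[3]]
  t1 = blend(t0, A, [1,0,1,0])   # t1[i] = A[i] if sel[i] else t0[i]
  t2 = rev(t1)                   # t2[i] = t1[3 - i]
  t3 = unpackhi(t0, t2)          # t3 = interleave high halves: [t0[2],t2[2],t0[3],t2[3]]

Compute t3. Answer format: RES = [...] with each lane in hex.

→ t0 |71|1b|7c|b2|
→ t1 |95|1b|71|b2|
→ t2 |b2|71|1b|95|
→ t3 |7c|1b|b2|95|

RES = [0x7c, 0x1b, 0xb2, 0x95]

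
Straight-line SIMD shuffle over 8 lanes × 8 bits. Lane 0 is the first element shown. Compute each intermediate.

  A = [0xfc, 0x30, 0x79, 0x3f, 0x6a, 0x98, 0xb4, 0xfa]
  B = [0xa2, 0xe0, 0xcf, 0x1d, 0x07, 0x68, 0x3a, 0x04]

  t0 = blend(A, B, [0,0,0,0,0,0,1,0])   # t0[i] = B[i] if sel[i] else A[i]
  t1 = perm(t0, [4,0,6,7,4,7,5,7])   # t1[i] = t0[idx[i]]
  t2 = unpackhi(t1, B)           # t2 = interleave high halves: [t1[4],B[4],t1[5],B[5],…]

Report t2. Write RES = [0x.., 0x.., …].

RES = [ 0x6a  0x07  0xfa  0x68  0x98  0x3a  0xfa  0x04 ]

→ t0 |fc|30|79|3f|6a|98|3a|fa|
→ t1 |6a|fc|3a|fa|6a|fa|98|fa|
→ t2 |6a|07|fa|68|98|3a|fa|04|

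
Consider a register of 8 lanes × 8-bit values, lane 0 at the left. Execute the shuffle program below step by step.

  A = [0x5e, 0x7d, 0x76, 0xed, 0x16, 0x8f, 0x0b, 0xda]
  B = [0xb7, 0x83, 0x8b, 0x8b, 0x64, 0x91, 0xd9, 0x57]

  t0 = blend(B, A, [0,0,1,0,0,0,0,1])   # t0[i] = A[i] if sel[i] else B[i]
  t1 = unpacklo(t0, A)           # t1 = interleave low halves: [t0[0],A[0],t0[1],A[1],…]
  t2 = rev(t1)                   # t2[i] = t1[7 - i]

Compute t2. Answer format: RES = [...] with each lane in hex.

  t0: b7 83 76 8b 64 91 d9 da
  t1: b7 5e 83 7d 76 76 8b ed
  t2: ed 8b 76 76 7d 83 5e b7

RES = [0xed, 0x8b, 0x76, 0x76, 0x7d, 0x83, 0x5e, 0xb7]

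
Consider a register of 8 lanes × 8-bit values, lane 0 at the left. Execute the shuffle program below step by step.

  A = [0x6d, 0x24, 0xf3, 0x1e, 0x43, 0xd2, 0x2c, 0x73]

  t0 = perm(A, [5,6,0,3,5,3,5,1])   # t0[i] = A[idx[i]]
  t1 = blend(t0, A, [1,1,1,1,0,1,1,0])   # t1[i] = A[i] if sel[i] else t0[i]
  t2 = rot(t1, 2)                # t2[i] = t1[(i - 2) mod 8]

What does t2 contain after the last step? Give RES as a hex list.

RES = [ 0x2c  0x24  0x6d  0x24  0xf3  0x1e  0xd2  0xd2 ]

  t0: d2 2c 6d 1e d2 1e d2 24
  t1: 6d 24 f3 1e d2 d2 2c 24
  t2: 2c 24 6d 24 f3 1e d2 d2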